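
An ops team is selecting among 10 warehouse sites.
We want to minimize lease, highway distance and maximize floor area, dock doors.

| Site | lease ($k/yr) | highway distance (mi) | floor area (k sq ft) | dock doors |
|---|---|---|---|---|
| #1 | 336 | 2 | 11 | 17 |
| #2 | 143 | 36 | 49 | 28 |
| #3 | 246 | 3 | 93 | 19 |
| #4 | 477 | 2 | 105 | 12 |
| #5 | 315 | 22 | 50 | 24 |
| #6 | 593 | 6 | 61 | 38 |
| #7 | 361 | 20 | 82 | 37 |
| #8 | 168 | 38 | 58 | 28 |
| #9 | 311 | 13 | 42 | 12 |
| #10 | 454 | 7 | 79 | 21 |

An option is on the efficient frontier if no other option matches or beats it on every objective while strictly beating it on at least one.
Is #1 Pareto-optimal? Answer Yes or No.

#2: worse on highway distance (36 vs 2).
#3: worse on highway distance (3 vs 2).
#4: worse on lease (477 vs 336).
#5: worse on highway distance (22 vs 2).
#6: worse on lease (593 vs 336).
#7: worse on lease (361 vs 336).
#8: worse on highway distance (38 vs 2).
#9: worse on highway distance (13 vs 2).
#10: worse on lease (454 vs 336).
No option is at least as good as #1 on every objective and strictly better on one.

Yes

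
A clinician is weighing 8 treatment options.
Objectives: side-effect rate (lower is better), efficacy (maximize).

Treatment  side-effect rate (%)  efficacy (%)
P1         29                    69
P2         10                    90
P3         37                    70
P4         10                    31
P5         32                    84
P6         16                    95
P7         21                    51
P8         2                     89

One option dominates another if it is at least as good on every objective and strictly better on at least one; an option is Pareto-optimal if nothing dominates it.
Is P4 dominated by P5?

P5 vs P4: P5 is worse on side-effect rate (32 vs 10), so it does not dominate P4.

No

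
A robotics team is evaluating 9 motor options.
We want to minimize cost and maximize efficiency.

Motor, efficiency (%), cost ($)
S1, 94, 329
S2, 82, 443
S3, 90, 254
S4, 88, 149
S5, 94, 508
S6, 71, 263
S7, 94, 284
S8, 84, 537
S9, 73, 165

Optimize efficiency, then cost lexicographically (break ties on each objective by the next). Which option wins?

S7

First maximize efficiency: best is 94, kept {S1, S5, S7}.
Then minimize cost: best is 284, kept {S7}.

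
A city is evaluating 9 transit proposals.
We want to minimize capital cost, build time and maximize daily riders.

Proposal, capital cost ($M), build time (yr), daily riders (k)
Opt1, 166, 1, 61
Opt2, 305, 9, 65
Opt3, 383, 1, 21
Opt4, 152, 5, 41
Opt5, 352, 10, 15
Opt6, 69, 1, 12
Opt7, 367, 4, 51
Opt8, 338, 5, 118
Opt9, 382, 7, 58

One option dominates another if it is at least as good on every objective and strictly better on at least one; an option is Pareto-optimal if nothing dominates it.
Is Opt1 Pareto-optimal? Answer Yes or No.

Yes

Opt2: worse on capital cost (305 vs 166).
Opt3: worse on capital cost (383 vs 166).
Opt4: worse on build time (5 vs 1).
Opt5: worse on capital cost (352 vs 166).
Opt6: worse on daily riders (12 vs 61).
Opt7: worse on capital cost (367 vs 166).
Opt8: worse on capital cost (338 vs 166).
Opt9: worse on capital cost (382 vs 166).
No option is at least as good as Opt1 on every objective and strictly better on one.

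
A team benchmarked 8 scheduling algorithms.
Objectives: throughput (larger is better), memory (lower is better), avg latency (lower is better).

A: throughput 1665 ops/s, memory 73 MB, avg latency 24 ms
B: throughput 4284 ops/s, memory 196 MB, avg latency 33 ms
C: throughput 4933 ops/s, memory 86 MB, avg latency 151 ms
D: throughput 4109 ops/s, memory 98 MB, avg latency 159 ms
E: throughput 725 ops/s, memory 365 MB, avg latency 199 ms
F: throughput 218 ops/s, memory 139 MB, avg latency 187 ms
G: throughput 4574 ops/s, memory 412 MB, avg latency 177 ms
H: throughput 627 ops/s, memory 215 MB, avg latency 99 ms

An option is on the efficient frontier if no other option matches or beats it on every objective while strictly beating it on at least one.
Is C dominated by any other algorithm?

No

A: worse on throughput (1665 vs 4933).
B: worse on throughput (4284 vs 4933).
D: worse on throughput (4109 vs 4933).
E: worse on throughput (725 vs 4933).
F: worse on throughput (218 vs 4933).
G: worse on throughput (4574 vs 4933).
H: worse on throughput (627 vs 4933).
No option is at least as good as C on every objective and strictly better on one.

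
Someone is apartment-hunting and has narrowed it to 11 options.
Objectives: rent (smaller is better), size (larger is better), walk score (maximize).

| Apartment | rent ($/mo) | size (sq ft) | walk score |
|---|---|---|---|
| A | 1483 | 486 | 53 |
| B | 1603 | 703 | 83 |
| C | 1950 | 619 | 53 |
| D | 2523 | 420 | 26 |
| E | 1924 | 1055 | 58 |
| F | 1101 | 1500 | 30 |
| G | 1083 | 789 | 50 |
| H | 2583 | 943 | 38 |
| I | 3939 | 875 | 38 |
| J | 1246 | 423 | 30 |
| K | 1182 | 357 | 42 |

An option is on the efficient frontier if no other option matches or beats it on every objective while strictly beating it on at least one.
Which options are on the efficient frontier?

A, B, E, F, G

A: not dominated.
B: not dominated (best walk score).
C: dominated by B (rent 1603≤1950, size 703≥619, walk score 83≥53).
D: dominated by A (rent 1483≤2523, size 486≥420, walk score 53≥26).
E: not dominated.
F: not dominated (best size).
G: not dominated (best rent).
H: dominated by E (rent 1924≤2583, size 1055≥943, walk score 58≥38).
I: dominated by E (rent 1924≤3939, size 1055≥875, walk score 58≥38).
J: dominated by F (rent 1101≤1246, size 1500≥423, walk score 30≥30).
K: dominated by G (rent 1083≤1182, size 789≥357, walk score 50≥42).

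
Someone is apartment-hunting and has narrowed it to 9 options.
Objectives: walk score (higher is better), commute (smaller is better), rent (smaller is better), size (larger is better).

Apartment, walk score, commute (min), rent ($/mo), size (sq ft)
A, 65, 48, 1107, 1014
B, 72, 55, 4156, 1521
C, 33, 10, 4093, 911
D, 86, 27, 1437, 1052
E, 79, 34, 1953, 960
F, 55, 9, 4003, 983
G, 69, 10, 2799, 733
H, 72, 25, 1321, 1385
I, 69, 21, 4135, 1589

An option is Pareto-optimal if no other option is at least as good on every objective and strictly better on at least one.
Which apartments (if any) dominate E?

D

D: walk score 86≥79, commute 27≤34, rent 1437≤1953, size 1052≥960 — dominates E.
Others (A, B, C, F, G, H, I) are each worse than E on at least one objective.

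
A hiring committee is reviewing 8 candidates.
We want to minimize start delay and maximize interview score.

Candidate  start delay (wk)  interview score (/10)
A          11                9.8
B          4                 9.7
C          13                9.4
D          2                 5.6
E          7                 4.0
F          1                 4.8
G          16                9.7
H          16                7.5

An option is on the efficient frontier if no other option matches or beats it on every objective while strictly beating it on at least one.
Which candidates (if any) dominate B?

A: worse on start delay (11 vs 4).
C: worse on start delay (13 vs 4).
D: worse on interview score (5.6 vs 9.7).
E: worse on start delay (7 vs 4).
F: worse on interview score (4.8 vs 9.7).
G: worse on start delay (16 vs 4).
H: worse on start delay (16 vs 4).
No option dominates B.

none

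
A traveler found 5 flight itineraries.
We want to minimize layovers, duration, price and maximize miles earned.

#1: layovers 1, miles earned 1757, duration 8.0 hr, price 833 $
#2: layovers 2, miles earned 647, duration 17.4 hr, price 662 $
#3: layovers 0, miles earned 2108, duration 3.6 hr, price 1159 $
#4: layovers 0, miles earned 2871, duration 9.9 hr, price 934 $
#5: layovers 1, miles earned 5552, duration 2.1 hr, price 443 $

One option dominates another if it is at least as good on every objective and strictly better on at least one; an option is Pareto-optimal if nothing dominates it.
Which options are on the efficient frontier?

#1: dominated by #5 (layovers 1≤1, miles earned 5552≥1757, duration 2.1≤8.0, price 443≤833).
#2: dominated by #5 (layovers 1≤2, miles earned 5552≥647, duration 2.1≤17.4, price 443≤662).
#3: not dominated.
#4: not dominated.
#5: not dominated (best miles earned).

#3, #4, #5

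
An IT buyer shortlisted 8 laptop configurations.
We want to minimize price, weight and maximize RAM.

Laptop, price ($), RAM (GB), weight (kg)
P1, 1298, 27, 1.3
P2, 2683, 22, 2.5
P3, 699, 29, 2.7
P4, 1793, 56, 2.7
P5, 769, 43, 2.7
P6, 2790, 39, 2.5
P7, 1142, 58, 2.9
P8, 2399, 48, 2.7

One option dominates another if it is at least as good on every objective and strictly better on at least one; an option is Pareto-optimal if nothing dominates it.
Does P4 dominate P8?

Yes

P4 vs P8: price 1793≤2399, RAM 56≥48, weight 2.7≤2.7 — P4 is at least as good on every objective with at least one strict improvement.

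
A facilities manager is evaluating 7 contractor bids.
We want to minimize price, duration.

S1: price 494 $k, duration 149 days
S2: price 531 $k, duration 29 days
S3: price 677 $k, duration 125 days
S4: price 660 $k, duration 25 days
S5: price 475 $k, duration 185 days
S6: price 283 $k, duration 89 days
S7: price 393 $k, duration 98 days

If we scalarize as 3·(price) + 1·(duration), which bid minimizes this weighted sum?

S1: 3·494 + 1·149 = 1631
S2: 3·531 + 1·29 = 1622
S3: 3·677 + 1·125 = 2156
S4: 3·660 + 1·25 = 2005
S5: 3·475 + 1·185 = 1610
S6: 3·283 + 1·89 = 938
S7: 3·393 + 1·98 = 1277
Lowest: S6 at 938.

S6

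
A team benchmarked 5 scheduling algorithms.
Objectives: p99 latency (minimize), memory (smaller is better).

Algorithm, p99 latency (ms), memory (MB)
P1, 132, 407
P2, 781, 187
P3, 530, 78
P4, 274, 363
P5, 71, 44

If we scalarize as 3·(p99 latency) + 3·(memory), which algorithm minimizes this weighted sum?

P5

P1: 3·132 + 3·407 = 1617
P2: 3·781 + 3·187 = 2904
P3: 3·530 + 3·78 = 1824
P4: 3·274 + 3·363 = 1911
P5: 3·71 + 3·44 = 345
Lowest: P5 at 345.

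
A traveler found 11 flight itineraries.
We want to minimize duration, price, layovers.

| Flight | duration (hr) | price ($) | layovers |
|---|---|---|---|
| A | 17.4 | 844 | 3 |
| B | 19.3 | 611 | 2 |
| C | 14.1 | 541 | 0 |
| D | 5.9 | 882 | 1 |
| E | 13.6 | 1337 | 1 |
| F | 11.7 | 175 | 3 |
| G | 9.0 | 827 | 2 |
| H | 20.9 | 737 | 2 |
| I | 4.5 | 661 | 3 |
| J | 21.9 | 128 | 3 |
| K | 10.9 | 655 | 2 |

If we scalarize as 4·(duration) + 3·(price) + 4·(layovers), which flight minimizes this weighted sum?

J

A: 4·17.4 + 3·844 + 4·3 = 2613.6
B: 4·19.3 + 3·611 + 4·2 = 1918.2
C: 4·14.1 + 3·541 + 4·0 = 1679.4
D: 4·5.9 + 3·882 + 4·1 = 2673.6
E: 4·13.6 + 3·1337 + 4·1 = 4069.4
F: 4·11.7 + 3·175 + 4·3 = 583.8
G: 4·9.0 + 3·827 + 4·2 = 2525.0
H: 4·20.9 + 3·737 + 4·2 = 2302.6
I: 4·4.5 + 3·661 + 4·3 = 2013.0
J: 4·21.9 + 3·128 + 4·3 = 483.6
K: 4·10.9 + 3·655 + 4·2 = 2016.6
Lowest: J at 483.6.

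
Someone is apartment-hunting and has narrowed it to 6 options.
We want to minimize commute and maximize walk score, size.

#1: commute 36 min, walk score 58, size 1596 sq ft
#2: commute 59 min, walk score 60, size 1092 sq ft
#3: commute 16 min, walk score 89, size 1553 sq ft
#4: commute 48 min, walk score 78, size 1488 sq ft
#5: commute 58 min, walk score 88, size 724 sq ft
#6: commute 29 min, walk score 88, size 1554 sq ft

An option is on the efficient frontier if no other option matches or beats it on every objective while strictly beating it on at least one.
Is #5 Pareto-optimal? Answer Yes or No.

No

#3 vs #5: commute 16≤58, walk score 89≥88, size 1553≥724 — #3 is at least as good on every objective and strictly better on at least one, so #3 dominates #5.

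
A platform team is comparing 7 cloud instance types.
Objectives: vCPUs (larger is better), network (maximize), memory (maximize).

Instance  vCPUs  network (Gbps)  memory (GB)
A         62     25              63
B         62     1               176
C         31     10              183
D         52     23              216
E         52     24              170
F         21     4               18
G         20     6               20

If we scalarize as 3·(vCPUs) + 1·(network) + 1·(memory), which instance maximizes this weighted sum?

A: 3·62 + 1·25 + 1·63 = 274
B: 3·62 + 1·1 + 1·176 = 363
C: 3·31 + 1·10 + 1·183 = 286
D: 3·52 + 1·23 + 1·216 = 395
E: 3·52 + 1·24 + 1·170 = 350
F: 3·21 + 1·4 + 1·18 = 85
G: 3·20 + 1·6 + 1·20 = 86
Highest: D at 395.

D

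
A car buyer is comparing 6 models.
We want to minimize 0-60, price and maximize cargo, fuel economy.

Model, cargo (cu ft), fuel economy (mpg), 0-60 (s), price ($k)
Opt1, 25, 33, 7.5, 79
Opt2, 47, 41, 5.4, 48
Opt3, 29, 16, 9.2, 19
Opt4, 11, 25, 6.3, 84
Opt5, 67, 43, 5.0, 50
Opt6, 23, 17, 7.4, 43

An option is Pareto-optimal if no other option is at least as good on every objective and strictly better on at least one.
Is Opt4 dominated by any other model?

Opt2 vs Opt4: cargo 47≥11, fuel economy 41≥25, 0-60 5.4≤6.3, price 48≤84 — Opt2 is at least as good on every objective and strictly better on at least one, so Opt2 dominates Opt4.

Yes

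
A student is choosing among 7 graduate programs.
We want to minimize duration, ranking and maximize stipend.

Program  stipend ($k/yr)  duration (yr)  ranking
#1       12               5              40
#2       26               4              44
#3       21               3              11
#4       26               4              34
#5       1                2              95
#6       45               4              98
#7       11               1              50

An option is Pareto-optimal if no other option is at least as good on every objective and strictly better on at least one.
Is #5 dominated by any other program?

#7 vs #5: stipend 11≥1, duration 1≤2, ranking 50≤95 — #7 is at least as good on every objective and strictly better on at least one, so #7 dominates #5.

Yes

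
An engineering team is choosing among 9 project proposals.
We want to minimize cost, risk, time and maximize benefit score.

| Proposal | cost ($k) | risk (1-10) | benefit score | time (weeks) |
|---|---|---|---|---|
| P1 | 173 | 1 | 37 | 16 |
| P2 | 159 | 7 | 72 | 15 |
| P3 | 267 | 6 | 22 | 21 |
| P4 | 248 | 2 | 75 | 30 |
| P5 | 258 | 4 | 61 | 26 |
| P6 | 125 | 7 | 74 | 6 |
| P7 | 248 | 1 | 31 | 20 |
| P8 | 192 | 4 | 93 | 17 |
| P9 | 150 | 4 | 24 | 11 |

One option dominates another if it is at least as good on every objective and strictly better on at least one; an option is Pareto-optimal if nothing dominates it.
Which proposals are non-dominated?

P1, P4, P6, P8, P9

P1: not dominated.
P2: dominated by P6 (cost 125≤159, risk 7≤7, benefit score 74≥72, time 6≤15).
P3: dominated by P1 (cost 173≤267, risk 1≤6, benefit score 37≥22, time 16≤21).
P4: not dominated.
P5: dominated by P8 (cost 192≤258, risk 4≤4, benefit score 93≥61, time 17≤26).
P6: not dominated (best cost).
P7: dominated by P1 (cost 173≤248, risk 1≤1, benefit score 37≥31, time 16≤20).
P8: not dominated (best benefit score).
P9: not dominated.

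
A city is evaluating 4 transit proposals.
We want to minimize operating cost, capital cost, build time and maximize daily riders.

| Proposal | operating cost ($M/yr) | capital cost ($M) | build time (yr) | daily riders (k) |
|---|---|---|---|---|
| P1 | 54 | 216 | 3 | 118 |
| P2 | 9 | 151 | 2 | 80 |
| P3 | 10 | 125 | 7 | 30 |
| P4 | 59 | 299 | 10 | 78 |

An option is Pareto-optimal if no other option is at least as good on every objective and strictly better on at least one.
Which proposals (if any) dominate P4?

P1: operating cost 54≤59, capital cost 216≤299, build time 3≤10, daily riders 118≥78 — dominates P4.
P2: operating cost 9≤59, capital cost 151≤299, build time 2≤10, daily riders 80≥78 — dominates P4.
Others (P3) are each worse than P4 on at least one objective.

P1, P2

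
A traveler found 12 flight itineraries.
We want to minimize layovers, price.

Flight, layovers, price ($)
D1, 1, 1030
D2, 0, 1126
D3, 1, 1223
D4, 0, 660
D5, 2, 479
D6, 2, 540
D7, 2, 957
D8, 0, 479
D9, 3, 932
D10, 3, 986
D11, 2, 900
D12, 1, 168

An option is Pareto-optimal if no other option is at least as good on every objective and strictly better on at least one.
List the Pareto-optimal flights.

D8, D12

D1: dominated by D4 (layovers 0≤1, price 660≤1030).
D2: dominated by D4 (layovers 0≤0, price 660≤1126).
D3: dominated by D1 (layovers 1≤1, price 1030≤1223).
D4: dominated by D8 (layovers 0≤0, price 479≤660).
D5: dominated by D8 (layovers 0≤2, price 479≤479).
D6: dominated by D5 (layovers 2≤2, price 479≤540).
D7: dominated by D4 (layovers 0≤2, price 660≤957).
D8: not dominated.
D9: dominated by D4 (layovers 0≤3, price 660≤932).
D10: dominated by D4 (layovers 0≤3, price 660≤986).
D11: dominated by D4 (layovers 0≤2, price 660≤900).
D12: not dominated (best price).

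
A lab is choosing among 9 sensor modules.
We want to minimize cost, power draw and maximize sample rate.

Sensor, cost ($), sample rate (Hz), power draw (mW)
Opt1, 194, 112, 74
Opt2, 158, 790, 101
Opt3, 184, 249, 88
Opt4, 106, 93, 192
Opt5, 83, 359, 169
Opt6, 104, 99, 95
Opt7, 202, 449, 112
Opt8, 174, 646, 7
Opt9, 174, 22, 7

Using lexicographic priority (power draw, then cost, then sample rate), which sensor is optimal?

First minimize power draw: best is 7, kept {Opt8, Opt9}.
Then minimize cost: best is 174, kept {Opt8, Opt9}.
Then maximize sample rate: best is 646, kept {Opt8}.

Opt8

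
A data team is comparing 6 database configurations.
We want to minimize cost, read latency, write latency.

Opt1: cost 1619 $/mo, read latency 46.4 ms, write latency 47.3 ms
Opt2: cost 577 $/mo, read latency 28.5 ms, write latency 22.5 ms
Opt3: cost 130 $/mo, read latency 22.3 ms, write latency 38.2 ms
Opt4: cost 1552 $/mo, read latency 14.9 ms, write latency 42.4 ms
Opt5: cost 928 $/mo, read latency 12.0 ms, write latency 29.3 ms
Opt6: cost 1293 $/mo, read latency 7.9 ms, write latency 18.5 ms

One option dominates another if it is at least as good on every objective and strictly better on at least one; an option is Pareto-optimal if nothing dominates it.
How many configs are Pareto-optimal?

4

Opt1: dominated by Opt2 (cost 577≤1619, read latency 28.5≤46.4, write latency 22.5≤47.3).
Opt2: not dominated.
Opt3: not dominated (best cost).
Opt4: dominated by Opt5 (cost 928≤1552, read latency 12.0≤14.9, write latency 29.3≤42.4).
Opt5: not dominated.
Opt6: not dominated (best read latency).
Pareto-optimal: Opt2, Opt3, Opt5, Opt6 → 4.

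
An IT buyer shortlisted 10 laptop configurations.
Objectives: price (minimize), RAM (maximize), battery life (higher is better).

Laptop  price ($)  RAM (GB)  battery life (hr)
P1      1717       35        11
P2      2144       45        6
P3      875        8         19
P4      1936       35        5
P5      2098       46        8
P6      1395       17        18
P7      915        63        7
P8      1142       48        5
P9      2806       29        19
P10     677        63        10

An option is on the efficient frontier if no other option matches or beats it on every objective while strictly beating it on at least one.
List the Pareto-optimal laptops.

P1, P3, P6, P9, P10

P1: not dominated.
P2: dominated by P5 (price 2098≤2144, RAM 46≥45, battery life 8≥6).
P3: not dominated.
P4: dominated by P1 (price 1717≤1936, RAM 35≥35, battery life 11≥5).
P5: dominated by P10 (price 677≤2098, RAM 63≥46, battery life 10≥8).
P6: not dominated.
P7: dominated by P10 (price 677≤915, RAM 63≥63, battery life 10≥7).
P8: dominated by P7 (price 915≤1142, RAM 63≥48, battery life 7≥5).
P9: not dominated.
P10: not dominated (best price).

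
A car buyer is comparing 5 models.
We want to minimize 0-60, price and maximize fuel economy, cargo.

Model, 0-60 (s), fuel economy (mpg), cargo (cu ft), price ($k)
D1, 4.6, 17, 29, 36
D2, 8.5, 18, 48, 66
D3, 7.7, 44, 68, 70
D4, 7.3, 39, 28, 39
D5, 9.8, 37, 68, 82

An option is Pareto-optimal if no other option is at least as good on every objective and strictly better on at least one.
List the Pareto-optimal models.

D1: not dominated (best 0-60).
D2: not dominated.
D3: not dominated (best fuel economy).
D4: not dominated.
D5: dominated by D3 (0-60 7.7≤9.8, fuel economy 44≥37, cargo 68≥68, price 70≤82).

D1, D2, D3, D4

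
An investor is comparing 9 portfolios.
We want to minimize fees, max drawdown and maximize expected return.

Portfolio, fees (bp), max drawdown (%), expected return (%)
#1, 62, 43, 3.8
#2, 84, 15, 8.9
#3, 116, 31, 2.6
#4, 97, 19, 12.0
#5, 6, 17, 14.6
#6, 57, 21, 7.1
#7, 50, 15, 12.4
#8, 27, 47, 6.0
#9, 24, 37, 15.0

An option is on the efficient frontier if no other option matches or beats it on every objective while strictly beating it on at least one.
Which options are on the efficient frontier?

#1: dominated by #5 (fees 6≤62, max drawdown 17≤43, expected return 14.6≥3.8).
#2: dominated by #7 (fees 50≤84, max drawdown 15≤15, expected return 12.4≥8.9).
#3: dominated by #2 (fees 84≤116, max drawdown 15≤31, expected return 8.9≥2.6).
#4: dominated by #5 (fees 6≤97, max drawdown 17≤19, expected return 14.6≥12.0).
#5: not dominated (best fees).
#6: dominated by #5 (fees 6≤57, max drawdown 17≤21, expected return 14.6≥7.1).
#7: not dominated.
#8: dominated by #5 (fees 6≤27, max drawdown 17≤47, expected return 14.6≥6.0).
#9: not dominated (best expected return).

#5, #7, #9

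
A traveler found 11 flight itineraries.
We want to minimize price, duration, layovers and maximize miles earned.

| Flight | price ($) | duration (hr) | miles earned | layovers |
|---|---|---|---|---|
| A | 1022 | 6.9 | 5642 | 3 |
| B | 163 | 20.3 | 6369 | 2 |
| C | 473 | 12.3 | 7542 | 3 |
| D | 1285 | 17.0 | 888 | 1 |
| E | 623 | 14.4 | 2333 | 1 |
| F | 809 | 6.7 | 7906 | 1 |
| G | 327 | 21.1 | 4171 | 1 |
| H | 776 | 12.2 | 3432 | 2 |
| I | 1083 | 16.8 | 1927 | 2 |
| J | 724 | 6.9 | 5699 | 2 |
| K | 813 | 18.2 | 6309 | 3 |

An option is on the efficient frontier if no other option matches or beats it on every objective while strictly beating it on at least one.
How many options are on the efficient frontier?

6

A: dominated by F (price 809≤1022, duration 6.7≤6.9, miles earned 7906≥5642, layovers 1≤3).
B: not dominated (best price).
C: not dominated.
D: dominated by E (price 623≤1285, duration 14.4≤17.0, miles earned 2333≥888, layovers 1≤1).
E: not dominated.
F: not dominated (best duration).
G: not dominated.
H: dominated by J (price 724≤776, duration 6.9≤12.2, miles earned 5699≥3432, layovers 2≤2).
I: dominated by E (price 623≤1083, duration 14.4≤16.8, miles earned 2333≥1927, layovers 1≤2).
J: not dominated.
K: dominated by C (price 473≤813, duration 12.3≤18.2, miles earned 7542≥6309, layovers 3≤3).
Pareto-optimal: B, C, E, F, G, J → 6.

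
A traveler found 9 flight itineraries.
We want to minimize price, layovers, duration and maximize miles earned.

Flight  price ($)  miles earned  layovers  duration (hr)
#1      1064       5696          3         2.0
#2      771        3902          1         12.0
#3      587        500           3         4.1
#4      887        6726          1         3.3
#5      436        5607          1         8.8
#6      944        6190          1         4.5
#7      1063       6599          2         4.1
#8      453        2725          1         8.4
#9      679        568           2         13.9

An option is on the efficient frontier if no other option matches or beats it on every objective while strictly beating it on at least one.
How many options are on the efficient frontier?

#1: not dominated (best duration).
#2: dominated by #5 (price 436≤771, miles earned 5607≥3902, layovers 1≤1, duration 8.8≤12.0).
#3: not dominated.
#4: not dominated (best miles earned).
#5: not dominated (best price).
#6: dominated by #4 (price 887≤944, miles earned 6726≥6190, layovers 1≤1, duration 3.3≤4.5).
#7: dominated by #4 (price 887≤1063, miles earned 6726≥6599, layovers 1≤2, duration 3.3≤4.1).
#8: not dominated.
#9: dominated by #5 (price 436≤679, miles earned 5607≥568, layovers 1≤2, duration 8.8≤13.9).
Pareto-optimal: #1, #3, #4, #5, #8 → 5.

5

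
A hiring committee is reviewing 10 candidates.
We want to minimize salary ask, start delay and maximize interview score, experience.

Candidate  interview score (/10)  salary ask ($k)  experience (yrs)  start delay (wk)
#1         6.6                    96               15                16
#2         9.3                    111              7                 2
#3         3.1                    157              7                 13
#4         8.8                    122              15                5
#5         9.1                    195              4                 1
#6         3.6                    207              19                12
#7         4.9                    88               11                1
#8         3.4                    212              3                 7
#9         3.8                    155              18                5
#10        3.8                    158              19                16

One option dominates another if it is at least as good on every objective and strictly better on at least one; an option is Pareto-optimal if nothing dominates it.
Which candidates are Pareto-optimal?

#1: not dominated.
#2: not dominated (best interview score).
#3: dominated by #2 (interview score 9.3≥3.1, salary ask 111≤157, experience 7≥7, start delay 2≤13).
#4: not dominated.
#5: not dominated.
#6: not dominated.
#7: not dominated (best salary ask).
#8: dominated by #2 (interview score 9.3≥3.4, salary ask 111≤212, experience 7≥3, start delay 2≤7).
#9: not dominated.
#10: not dominated.

#1, #2, #4, #5, #6, #7, #9, #10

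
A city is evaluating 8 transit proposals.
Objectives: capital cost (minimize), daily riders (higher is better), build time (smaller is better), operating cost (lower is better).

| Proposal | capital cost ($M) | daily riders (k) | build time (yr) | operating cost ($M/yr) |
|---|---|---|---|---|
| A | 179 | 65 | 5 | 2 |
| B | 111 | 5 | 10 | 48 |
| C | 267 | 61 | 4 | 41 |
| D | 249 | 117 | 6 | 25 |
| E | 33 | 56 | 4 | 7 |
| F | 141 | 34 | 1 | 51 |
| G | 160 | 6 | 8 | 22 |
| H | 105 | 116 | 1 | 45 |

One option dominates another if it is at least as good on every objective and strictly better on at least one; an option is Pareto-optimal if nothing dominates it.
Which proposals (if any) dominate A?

B: worse on daily riders (5 vs 65).
C: worse on capital cost (267 vs 179).
D: worse on capital cost (249 vs 179).
E: worse on daily riders (56 vs 65).
F: worse on daily riders (34 vs 65).
G: worse on daily riders (6 vs 65).
H: worse on operating cost (45 vs 2).
No option dominates A.

none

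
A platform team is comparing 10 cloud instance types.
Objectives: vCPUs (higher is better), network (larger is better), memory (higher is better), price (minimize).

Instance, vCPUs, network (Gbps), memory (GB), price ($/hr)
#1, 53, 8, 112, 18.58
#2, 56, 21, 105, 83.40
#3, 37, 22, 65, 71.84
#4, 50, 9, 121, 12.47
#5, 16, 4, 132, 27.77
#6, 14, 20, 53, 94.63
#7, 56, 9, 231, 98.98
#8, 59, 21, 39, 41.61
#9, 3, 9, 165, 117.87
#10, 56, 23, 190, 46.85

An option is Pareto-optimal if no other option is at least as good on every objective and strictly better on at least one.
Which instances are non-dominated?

#1: not dominated.
#2: dominated by #10 (vCPUs 56≥56, network 23≥21, memory 190≥105, price 46.85≤83.40).
#3: dominated by #10 (vCPUs 56≥37, network 23≥22, memory 190≥65, price 46.85≤71.84).
#4: not dominated (best price).
#5: not dominated.
#6: dominated by #2 (vCPUs 56≥14, network 21≥20, memory 105≥53, price 83.40≤94.63).
#7: not dominated (best memory).
#8: not dominated (best vCPUs).
#9: dominated by #7 (vCPUs 56≥3, network 9≥9, memory 231≥165, price 98.98≤117.87).
#10: not dominated (best network).

#1, #4, #5, #7, #8, #10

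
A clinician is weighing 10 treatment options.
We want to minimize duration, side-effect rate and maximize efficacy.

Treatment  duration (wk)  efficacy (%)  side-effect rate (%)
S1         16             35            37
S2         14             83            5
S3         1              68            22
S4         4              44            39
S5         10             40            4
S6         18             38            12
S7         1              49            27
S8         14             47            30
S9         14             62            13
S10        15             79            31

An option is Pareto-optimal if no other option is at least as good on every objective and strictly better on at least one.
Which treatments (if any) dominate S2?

none

S1: worse on duration (16 vs 14).
S3: worse on efficacy (68 vs 83).
S4: worse on efficacy (44 vs 83).
S5: worse on efficacy (40 vs 83).
S6: worse on duration (18 vs 14).
S7: worse on efficacy (49 vs 83).
S8: worse on efficacy (47 vs 83).
S9: worse on efficacy (62 vs 83).
S10: worse on duration (15 vs 14).
No option dominates S2.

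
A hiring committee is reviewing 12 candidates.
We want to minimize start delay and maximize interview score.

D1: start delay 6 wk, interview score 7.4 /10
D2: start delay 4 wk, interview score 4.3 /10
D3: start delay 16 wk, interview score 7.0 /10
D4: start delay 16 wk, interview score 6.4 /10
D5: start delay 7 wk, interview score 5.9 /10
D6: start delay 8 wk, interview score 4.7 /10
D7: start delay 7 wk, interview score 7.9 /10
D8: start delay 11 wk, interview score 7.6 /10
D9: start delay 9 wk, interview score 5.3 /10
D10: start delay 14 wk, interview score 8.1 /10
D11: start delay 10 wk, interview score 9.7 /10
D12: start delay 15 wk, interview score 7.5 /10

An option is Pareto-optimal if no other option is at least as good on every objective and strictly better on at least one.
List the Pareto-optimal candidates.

D1: not dominated.
D2: not dominated (best start delay).
D3: dominated by D1 (start delay 6≤16, interview score 7.4≥7.0).
D4: dominated by D1 (start delay 6≤16, interview score 7.4≥6.4).
D5: dominated by D1 (start delay 6≤7, interview score 7.4≥5.9).
D6: dominated by D1 (start delay 6≤8, interview score 7.4≥4.7).
D7: not dominated.
D8: dominated by D7 (start delay 7≤11, interview score 7.9≥7.6).
D9: dominated by D1 (start delay 6≤9, interview score 7.4≥5.3).
D10: dominated by D11 (start delay 10≤14, interview score 9.7≥8.1).
D11: not dominated (best interview score).
D12: dominated by D7 (start delay 7≤15, interview score 7.9≥7.5).

D1, D2, D7, D11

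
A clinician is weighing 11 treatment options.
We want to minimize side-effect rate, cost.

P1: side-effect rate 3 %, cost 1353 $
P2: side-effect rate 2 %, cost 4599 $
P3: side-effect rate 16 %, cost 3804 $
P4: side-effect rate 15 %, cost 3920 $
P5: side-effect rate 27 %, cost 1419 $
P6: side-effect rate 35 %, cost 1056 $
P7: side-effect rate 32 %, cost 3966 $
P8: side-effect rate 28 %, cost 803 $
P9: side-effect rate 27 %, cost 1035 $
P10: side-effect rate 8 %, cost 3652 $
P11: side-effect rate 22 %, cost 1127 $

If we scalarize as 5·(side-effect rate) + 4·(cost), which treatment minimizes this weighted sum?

P1: 5·3 + 4·1353 = 5427
P2: 5·2 + 4·4599 = 18406
P3: 5·16 + 4·3804 = 15296
P4: 5·15 + 4·3920 = 15755
P5: 5·27 + 4·1419 = 5811
P6: 5·35 + 4·1056 = 4399
P7: 5·32 + 4·3966 = 16024
P8: 5·28 + 4·803 = 3352
P9: 5·27 + 4·1035 = 4275
P10: 5·8 + 4·3652 = 14648
P11: 5·22 + 4·1127 = 4618
Lowest: P8 at 3352.

P8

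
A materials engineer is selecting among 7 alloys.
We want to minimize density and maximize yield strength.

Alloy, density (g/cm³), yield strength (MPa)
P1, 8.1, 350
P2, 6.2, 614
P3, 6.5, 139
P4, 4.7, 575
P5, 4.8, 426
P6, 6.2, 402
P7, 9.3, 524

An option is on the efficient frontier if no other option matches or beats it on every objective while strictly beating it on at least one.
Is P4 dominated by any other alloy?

No

P1: worse on density (8.1 vs 4.7).
P2: worse on density (6.2 vs 4.7).
P3: worse on density (6.5 vs 4.7).
P5: worse on density (4.8 vs 4.7).
P6: worse on density (6.2 vs 4.7).
P7: worse on density (9.3 vs 4.7).
No option is at least as good as P4 on every objective and strictly better on one.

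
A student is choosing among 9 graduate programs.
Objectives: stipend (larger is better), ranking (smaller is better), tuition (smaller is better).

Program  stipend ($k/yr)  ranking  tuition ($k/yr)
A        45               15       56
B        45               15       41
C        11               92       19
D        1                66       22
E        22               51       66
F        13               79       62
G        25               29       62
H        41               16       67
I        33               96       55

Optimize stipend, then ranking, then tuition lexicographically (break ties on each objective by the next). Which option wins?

B

First maximize stipend: best is 45, kept {A, B}.
Then minimize ranking: best is 15, kept {A, B}.
Then minimize tuition: best is 41, kept {B}.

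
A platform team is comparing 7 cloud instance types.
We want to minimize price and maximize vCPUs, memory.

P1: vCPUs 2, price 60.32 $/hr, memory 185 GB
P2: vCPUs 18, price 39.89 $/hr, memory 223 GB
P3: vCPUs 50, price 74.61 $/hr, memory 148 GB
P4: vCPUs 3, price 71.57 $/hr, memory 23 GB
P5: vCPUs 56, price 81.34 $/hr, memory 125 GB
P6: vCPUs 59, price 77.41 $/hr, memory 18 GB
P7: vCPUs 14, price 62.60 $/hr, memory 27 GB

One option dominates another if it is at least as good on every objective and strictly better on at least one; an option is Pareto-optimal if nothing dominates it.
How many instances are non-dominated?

P1: dominated by P2 (vCPUs 18≥2, price 39.89≤60.32, memory 223≥185).
P2: not dominated (best price).
P3: not dominated.
P4: dominated by P2 (vCPUs 18≥3, price 39.89≤71.57, memory 223≥23).
P5: not dominated.
P6: not dominated (best vCPUs).
P7: dominated by P2 (vCPUs 18≥14, price 39.89≤62.60, memory 223≥27).
Pareto-optimal: P2, P3, P5, P6 → 4.

4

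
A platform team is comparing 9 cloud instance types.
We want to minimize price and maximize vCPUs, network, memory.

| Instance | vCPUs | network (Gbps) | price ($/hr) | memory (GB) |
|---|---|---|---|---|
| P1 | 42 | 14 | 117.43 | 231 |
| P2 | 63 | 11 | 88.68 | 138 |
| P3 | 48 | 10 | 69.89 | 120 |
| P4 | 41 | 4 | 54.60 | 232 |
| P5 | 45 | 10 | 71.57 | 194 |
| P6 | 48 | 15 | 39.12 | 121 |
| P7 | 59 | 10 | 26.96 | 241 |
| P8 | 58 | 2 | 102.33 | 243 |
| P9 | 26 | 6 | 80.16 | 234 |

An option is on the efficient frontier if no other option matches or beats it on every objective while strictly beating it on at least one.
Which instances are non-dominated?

P1: not dominated.
P2: not dominated (best vCPUs).
P3: dominated by P6 (vCPUs 48≥48, network 15≥10, price 39.12≤69.89, memory 121≥120).
P4: dominated by P7 (vCPUs 59≥41, network 10≥4, price 26.96≤54.60, memory 241≥232).
P5: dominated by P7 (vCPUs 59≥45, network 10≥10, price 26.96≤71.57, memory 241≥194).
P6: not dominated (best network).
P7: not dominated (best price).
P8: not dominated (best memory).
P9: dominated by P7 (vCPUs 59≥26, network 10≥6, price 26.96≤80.16, memory 241≥234).

P1, P2, P6, P7, P8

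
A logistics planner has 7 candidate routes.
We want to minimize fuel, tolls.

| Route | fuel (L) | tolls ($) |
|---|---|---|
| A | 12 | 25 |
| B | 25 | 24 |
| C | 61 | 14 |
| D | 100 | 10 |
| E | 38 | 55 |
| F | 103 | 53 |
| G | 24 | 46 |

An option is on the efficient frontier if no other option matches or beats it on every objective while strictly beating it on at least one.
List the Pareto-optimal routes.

A: not dominated (best fuel).
B: not dominated.
C: not dominated.
D: not dominated (best tolls).
E: dominated by A (fuel 12≤38, tolls 25≤55).
F: dominated by A (fuel 12≤103, tolls 25≤53).
G: dominated by A (fuel 12≤24, tolls 25≤46).

A, B, C, D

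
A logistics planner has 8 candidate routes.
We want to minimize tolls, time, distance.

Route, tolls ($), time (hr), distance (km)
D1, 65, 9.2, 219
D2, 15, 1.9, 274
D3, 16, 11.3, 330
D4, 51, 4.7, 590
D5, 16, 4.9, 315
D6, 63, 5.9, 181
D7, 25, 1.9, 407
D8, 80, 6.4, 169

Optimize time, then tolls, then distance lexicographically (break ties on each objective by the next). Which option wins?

First minimize time: best is 1.9, kept {D2, D7}.
Then minimize tolls: best is 15, kept {D2}.

D2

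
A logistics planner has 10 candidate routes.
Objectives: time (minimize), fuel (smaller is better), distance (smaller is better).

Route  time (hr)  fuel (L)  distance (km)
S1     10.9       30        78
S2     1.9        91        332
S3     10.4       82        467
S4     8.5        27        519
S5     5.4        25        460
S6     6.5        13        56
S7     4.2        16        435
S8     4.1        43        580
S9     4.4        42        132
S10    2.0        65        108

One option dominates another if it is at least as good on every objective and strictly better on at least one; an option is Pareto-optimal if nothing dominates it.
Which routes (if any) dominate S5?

S7: time 4.2≤5.4, fuel 16≤25, distance 435≤460 — dominates S5.
Others (S1, S2, S3, S4, S6, S8, S9, S10) are each worse than S5 on at least one objective.

S7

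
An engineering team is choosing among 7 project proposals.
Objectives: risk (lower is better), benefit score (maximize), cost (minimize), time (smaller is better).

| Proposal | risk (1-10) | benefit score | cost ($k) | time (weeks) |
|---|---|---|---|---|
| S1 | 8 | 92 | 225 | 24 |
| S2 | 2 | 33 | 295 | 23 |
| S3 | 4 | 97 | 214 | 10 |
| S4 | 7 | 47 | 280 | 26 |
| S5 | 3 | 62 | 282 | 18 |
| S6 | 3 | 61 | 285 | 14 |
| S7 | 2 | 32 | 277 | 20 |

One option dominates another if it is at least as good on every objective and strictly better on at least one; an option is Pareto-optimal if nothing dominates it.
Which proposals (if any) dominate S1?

S3

S3: risk 4≤8, benefit score 97≥92, cost 214≤225, time 10≤24 — dominates S1.
Others (S2, S4, S5, S6, S7) are each worse than S1 on at least one objective.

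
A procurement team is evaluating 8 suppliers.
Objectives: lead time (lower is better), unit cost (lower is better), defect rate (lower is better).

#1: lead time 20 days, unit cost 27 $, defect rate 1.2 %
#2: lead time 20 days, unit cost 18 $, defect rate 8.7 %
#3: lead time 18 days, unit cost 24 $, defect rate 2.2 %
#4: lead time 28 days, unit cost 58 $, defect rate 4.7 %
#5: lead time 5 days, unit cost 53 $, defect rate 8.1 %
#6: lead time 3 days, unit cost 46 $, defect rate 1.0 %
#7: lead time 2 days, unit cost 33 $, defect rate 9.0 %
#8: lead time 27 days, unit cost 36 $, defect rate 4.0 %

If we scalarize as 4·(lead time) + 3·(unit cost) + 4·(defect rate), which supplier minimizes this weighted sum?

#7

#1: 4·20 + 3·27 + 4·1.2 = 165.8
#2: 4·20 + 3·18 + 4·8.7 = 168.8
#3: 4·18 + 3·24 + 4·2.2 = 152.8
#4: 4·28 + 3·58 + 4·4.7 = 304.8
#5: 4·5 + 3·53 + 4·8.1 = 211.4
#6: 4·3 + 3·46 + 4·1.0 = 154.0
#7: 4·2 + 3·33 + 4·9.0 = 143.0
#8: 4·27 + 3·36 + 4·4.0 = 232.0
Lowest: #7 at 143.0.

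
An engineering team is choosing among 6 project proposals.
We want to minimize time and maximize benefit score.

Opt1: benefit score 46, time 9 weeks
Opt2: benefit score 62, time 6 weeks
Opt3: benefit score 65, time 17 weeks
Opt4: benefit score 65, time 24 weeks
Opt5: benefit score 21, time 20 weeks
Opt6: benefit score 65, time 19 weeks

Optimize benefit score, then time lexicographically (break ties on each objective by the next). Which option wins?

First maximize benefit score: best is 65, kept {Opt3, Opt4, Opt6}.
Then minimize time: best is 17, kept {Opt3}.

Opt3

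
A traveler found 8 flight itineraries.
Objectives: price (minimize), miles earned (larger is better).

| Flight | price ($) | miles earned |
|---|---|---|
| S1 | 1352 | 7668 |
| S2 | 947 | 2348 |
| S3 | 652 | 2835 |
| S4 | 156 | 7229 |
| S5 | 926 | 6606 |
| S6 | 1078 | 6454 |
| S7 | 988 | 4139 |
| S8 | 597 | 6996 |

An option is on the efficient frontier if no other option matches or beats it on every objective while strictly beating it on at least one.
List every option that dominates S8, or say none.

S4: price 156≤597, miles earned 7229≥6996 — dominates S8.
Others (S1, S2, S3, S5, S6, S7) are each worse than S8 on at least one objective.

S4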